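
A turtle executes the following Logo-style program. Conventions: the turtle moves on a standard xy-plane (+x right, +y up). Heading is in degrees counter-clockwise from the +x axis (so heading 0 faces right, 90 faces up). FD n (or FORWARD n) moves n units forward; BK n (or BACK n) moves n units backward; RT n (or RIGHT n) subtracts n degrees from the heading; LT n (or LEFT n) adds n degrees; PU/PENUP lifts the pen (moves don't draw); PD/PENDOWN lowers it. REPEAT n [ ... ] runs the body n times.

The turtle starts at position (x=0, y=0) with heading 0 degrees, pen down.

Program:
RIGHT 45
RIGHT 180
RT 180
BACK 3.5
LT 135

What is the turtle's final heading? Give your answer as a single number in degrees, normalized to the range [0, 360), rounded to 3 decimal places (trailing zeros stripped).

Executing turtle program step by step:
Start: pos=(0,0), heading=0, pen down
RT 45: heading 0 -> 315
RT 180: heading 315 -> 135
RT 180: heading 135 -> 315
BK 3.5: (0,0) -> (-2.475,2.475) [heading=315, draw]
LT 135: heading 315 -> 90
Final: pos=(-2.475,2.475), heading=90, 1 segment(s) drawn

Answer: 90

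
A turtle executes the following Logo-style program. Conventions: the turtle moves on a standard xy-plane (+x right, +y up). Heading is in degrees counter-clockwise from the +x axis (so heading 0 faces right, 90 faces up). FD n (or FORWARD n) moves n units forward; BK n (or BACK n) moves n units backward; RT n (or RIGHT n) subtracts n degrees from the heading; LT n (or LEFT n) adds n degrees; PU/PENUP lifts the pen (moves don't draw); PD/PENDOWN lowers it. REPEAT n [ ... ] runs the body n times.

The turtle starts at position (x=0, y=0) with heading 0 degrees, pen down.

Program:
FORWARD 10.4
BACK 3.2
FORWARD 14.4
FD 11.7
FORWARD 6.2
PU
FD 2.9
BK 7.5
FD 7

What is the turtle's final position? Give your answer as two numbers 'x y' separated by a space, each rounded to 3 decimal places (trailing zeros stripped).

Executing turtle program step by step:
Start: pos=(0,0), heading=0, pen down
FD 10.4: (0,0) -> (10.4,0) [heading=0, draw]
BK 3.2: (10.4,0) -> (7.2,0) [heading=0, draw]
FD 14.4: (7.2,0) -> (21.6,0) [heading=0, draw]
FD 11.7: (21.6,0) -> (33.3,0) [heading=0, draw]
FD 6.2: (33.3,0) -> (39.5,0) [heading=0, draw]
PU: pen up
FD 2.9: (39.5,0) -> (42.4,0) [heading=0, move]
BK 7.5: (42.4,0) -> (34.9,0) [heading=0, move]
FD 7: (34.9,0) -> (41.9,0) [heading=0, move]
Final: pos=(41.9,0), heading=0, 5 segment(s) drawn

Answer: 41.9 0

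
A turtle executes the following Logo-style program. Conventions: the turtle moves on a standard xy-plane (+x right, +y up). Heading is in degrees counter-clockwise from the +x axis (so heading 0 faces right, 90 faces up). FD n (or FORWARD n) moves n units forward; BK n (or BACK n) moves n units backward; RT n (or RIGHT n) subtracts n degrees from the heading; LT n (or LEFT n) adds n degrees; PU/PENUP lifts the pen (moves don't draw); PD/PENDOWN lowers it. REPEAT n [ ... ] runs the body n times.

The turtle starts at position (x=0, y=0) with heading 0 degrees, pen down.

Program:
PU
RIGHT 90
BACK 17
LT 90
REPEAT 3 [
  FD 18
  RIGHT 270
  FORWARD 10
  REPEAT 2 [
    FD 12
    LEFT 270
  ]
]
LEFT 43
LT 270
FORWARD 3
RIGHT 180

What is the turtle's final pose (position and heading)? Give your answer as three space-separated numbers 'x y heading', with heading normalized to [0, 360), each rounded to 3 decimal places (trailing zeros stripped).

Answer: 24.194 -10.954 223

Derivation:
Executing turtle program step by step:
Start: pos=(0,0), heading=0, pen down
PU: pen up
RT 90: heading 0 -> 270
BK 17: (0,0) -> (0,17) [heading=270, move]
LT 90: heading 270 -> 0
REPEAT 3 [
  -- iteration 1/3 --
  FD 18: (0,17) -> (18,17) [heading=0, move]
  RT 270: heading 0 -> 90
  FD 10: (18,17) -> (18,27) [heading=90, move]
  REPEAT 2 [
    -- iteration 1/2 --
    FD 12: (18,27) -> (18,39) [heading=90, move]
    LT 270: heading 90 -> 0
    -- iteration 2/2 --
    FD 12: (18,39) -> (30,39) [heading=0, move]
    LT 270: heading 0 -> 270
  ]
  -- iteration 2/3 --
  FD 18: (30,39) -> (30,21) [heading=270, move]
  RT 270: heading 270 -> 0
  FD 10: (30,21) -> (40,21) [heading=0, move]
  REPEAT 2 [
    -- iteration 1/2 --
    FD 12: (40,21) -> (52,21) [heading=0, move]
    LT 270: heading 0 -> 270
    -- iteration 2/2 --
    FD 12: (52,21) -> (52,9) [heading=270, move]
    LT 270: heading 270 -> 180
  ]
  -- iteration 3/3 --
  FD 18: (52,9) -> (34,9) [heading=180, move]
  RT 270: heading 180 -> 270
  FD 10: (34,9) -> (34,-1) [heading=270, move]
  REPEAT 2 [
    -- iteration 1/2 --
    FD 12: (34,-1) -> (34,-13) [heading=270, move]
    LT 270: heading 270 -> 180
    -- iteration 2/2 --
    FD 12: (34,-13) -> (22,-13) [heading=180, move]
    LT 270: heading 180 -> 90
  ]
]
LT 43: heading 90 -> 133
LT 270: heading 133 -> 43
FD 3: (22,-13) -> (24.194,-10.954) [heading=43, move]
RT 180: heading 43 -> 223
Final: pos=(24.194,-10.954), heading=223, 0 segment(s) drawn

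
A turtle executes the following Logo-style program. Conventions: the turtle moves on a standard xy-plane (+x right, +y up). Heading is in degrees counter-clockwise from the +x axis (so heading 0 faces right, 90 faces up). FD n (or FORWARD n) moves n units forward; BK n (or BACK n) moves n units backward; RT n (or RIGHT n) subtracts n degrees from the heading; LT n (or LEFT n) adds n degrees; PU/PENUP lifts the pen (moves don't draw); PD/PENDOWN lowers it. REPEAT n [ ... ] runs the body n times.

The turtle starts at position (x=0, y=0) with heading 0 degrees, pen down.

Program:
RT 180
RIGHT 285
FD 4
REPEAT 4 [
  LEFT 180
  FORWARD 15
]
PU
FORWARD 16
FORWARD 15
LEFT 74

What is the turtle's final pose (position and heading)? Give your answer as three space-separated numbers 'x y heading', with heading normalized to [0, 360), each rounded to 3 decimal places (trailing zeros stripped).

Answer: -9.059 -33.807 329

Derivation:
Executing turtle program step by step:
Start: pos=(0,0), heading=0, pen down
RT 180: heading 0 -> 180
RT 285: heading 180 -> 255
FD 4: (0,0) -> (-1.035,-3.864) [heading=255, draw]
REPEAT 4 [
  -- iteration 1/4 --
  LT 180: heading 255 -> 75
  FD 15: (-1.035,-3.864) -> (2.847,10.625) [heading=75, draw]
  -- iteration 2/4 --
  LT 180: heading 75 -> 255
  FD 15: (2.847,10.625) -> (-1.035,-3.864) [heading=255, draw]
  -- iteration 3/4 --
  LT 180: heading 255 -> 75
  FD 15: (-1.035,-3.864) -> (2.847,10.625) [heading=75, draw]
  -- iteration 4/4 --
  LT 180: heading 75 -> 255
  FD 15: (2.847,10.625) -> (-1.035,-3.864) [heading=255, draw]
]
PU: pen up
FD 16: (-1.035,-3.864) -> (-5.176,-19.319) [heading=255, move]
FD 15: (-5.176,-19.319) -> (-9.059,-33.807) [heading=255, move]
LT 74: heading 255 -> 329
Final: pos=(-9.059,-33.807), heading=329, 5 segment(s) drawn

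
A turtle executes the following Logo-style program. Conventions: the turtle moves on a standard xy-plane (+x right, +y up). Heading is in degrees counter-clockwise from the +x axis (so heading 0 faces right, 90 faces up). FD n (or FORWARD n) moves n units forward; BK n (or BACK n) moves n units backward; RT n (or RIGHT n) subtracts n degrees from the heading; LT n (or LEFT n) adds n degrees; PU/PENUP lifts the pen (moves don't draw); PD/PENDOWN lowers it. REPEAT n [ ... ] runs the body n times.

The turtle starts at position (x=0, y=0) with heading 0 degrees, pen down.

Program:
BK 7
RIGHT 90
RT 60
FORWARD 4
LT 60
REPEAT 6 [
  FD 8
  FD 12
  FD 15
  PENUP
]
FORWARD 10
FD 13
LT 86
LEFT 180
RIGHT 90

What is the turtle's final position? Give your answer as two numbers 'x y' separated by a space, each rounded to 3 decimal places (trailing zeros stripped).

Executing turtle program step by step:
Start: pos=(0,0), heading=0, pen down
BK 7: (0,0) -> (-7,0) [heading=0, draw]
RT 90: heading 0 -> 270
RT 60: heading 270 -> 210
FD 4: (-7,0) -> (-10.464,-2) [heading=210, draw]
LT 60: heading 210 -> 270
REPEAT 6 [
  -- iteration 1/6 --
  FD 8: (-10.464,-2) -> (-10.464,-10) [heading=270, draw]
  FD 12: (-10.464,-10) -> (-10.464,-22) [heading=270, draw]
  FD 15: (-10.464,-22) -> (-10.464,-37) [heading=270, draw]
  PU: pen up
  -- iteration 2/6 --
  FD 8: (-10.464,-37) -> (-10.464,-45) [heading=270, move]
  FD 12: (-10.464,-45) -> (-10.464,-57) [heading=270, move]
  FD 15: (-10.464,-57) -> (-10.464,-72) [heading=270, move]
  PU: pen up
  -- iteration 3/6 --
  FD 8: (-10.464,-72) -> (-10.464,-80) [heading=270, move]
  FD 12: (-10.464,-80) -> (-10.464,-92) [heading=270, move]
  FD 15: (-10.464,-92) -> (-10.464,-107) [heading=270, move]
  PU: pen up
  -- iteration 4/6 --
  FD 8: (-10.464,-107) -> (-10.464,-115) [heading=270, move]
  FD 12: (-10.464,-115) -> (-10.464,-127) [heading=270, move]
  FD 15: (-10.464,-127) -> (-10.464,-142) [heading=270, move]
  PU: pen up
  -- iteration 5/6 --
  FD 8: (-10.464,-142) -> (-10.464,-150) [heading=270, move]
  FD 12: (-10.464,-150) -> (-10.464,-162) [heading=270, move]
  FD 15: (-10.464,-162) -> (-10.464,-177) [heading=270, move]
  PU: pen up
  -- iteration 6/6 --
  FD 8: (-10.464,-177) -> (-10.464,-185) [heading=270, move]
  FD 12: (-10.464,-185) -> (-10.464,-197) [heading=270, move]
  FD 15: (-10.464,-197) -> (-10.464,-212) [heading=270, move]
  PU: pen up
]
FD 10: (-10.464,-212) -> (-10.464,-222) [heading=270, move]
FD 13: (-10.464,-222) -> (-10.464,-235) [heading=270, move]
LT 86: heading 270 -> 356
LT 180: heading 356 -> 176
RT 90: heading 176 -> 86
Final: pos=(-10.464,-235), heading=86, 5 segment(s) drawn

Answer: -10.464 -235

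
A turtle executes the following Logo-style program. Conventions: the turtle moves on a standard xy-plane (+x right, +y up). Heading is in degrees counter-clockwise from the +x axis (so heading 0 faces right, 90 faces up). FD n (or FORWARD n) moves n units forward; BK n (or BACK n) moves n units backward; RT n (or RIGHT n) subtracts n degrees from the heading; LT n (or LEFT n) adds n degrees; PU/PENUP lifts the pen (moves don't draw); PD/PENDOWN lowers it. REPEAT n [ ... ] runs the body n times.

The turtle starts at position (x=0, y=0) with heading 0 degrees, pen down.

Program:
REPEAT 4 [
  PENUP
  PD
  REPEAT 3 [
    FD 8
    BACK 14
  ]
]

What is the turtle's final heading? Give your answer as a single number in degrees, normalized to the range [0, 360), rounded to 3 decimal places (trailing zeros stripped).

Answer: 0

Derivation:
Executing turtle program step by step:
Start: pos=(0,0), heading=0, pen down
REPEAT 4 [
  -- iteration 1/4 --
  PU: pen up
  PD: pen down
  REPEAT 3 [
    -- iteration 1/3 --
    FD 8: (0,0) -> (8,0) [heading=0, draw]
    BK 14: (8,0) -> (-6,0) [heading=0, draw]
    -- iteration 2/3 --
    FD 8: (-6,0) -> (2,0) [heading=0, draw]
    BK 14: (2,0) -> (-12,0) [heading=0, draw]
    -- iteration 3/3 --
    FD 8: (-12,0) -> (-4,0) [heading=0, draw]
    BK 14: (-4,0) -> (-18,0) [heading=0, draw]
  ]
  -- iteration 2/4 --
  PU: pen up
  PD: pen down
  REPEAT 3 [
    -- iteration 1/3 --
    FD 8: (-18,0) -> (-10,0) [heading=0, draw]
    BK 14: (-10,0) -> (-24,0) [heading=0, draw]
    -- iteration 2/3 --
    FD 8: (-24,0) -> (-16,0) [heading=0, draw]
    BK 14: (-16,0) -> (-30,0) [heading=0, draw]
    -- iteration 3/3 --
    FD 8: (-30,0) -> (-22,0) [heading=0, draw]
    BK 14: (-22,0) -> (-36,0) [heading=0, draw]
  ]
  -- iteration 3/4 --
  PU: pen up
  PD: pen down
  REPEAT 3 [
    -- iteration 1/3 --
    FD 8: (-36,0) -> (-28,0) [heading=0, draw]
    BK 14: (-28,0) -> (-42,0) [heading=0, draw]
    -- iteration 2/3 --
    FD 8: (-42,0) -> (-34,0) [heading=0, draw]
    BK 14: (-34,0) -> (-48,0) [heading=0, draw]
    -- iteration 3/3 --
    FD 8: (-48,0) -> (-40,0) [heading=0, draw]
    BK 14: (-40,0) -> (-54,0) [heading=0, draw]
  ]
  -- iteration 4/4 --
  PU: pen up
  PD: pen down
  REPEAT 3 [
    -- iteration 1/3 --
    FD 8: (-54,0) -> (-46,0) [heading=0, draw]
    BK 14: (-46,0) -> (-60,0) [heading=0, draw]
    -- iteration 2/3 --
    FD 8: (-60,0) -> (-52,0) [heading=0, draw]
    BK 14: (-52,0) -> (-66,0) [heading=0, draw]
    -- iteration 3/3 --
    FD 8: (-66,0) -> (-58,0) [heading=0, draw]
    BK 14: (-58,0) -> (-72,0) [heading=0, draw]
  ]
]
Final: pos=(-72,0), heading=0, 24 segment(s) drawn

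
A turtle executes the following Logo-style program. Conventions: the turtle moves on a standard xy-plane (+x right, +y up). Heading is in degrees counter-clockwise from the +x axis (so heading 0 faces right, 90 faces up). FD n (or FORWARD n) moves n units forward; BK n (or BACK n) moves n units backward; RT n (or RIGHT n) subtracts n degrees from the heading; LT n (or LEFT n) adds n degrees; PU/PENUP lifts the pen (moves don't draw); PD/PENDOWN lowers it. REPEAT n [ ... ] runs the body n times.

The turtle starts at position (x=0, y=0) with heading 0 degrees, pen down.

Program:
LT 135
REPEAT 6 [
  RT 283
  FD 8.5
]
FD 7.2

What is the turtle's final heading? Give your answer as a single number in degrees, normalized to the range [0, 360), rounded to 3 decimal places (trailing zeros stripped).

Answer: 237

Derivation:
Executing turtle program step by step:
Start: pos=(0,0), heading=0, pen down
LT 135: heading 0 -> 135
REPEAT 6 [
  -- iteration 1/6 --
  RT 283: heading 135 -> 212
  FD 8.5: (0,0) -> (-7.208,-4.504) [heading=212, draw]
  -- iteration 2/6 --
  RT 283: heading 212 -> 289
  FD 8.5: (-7.208,-4.504) -> (-4.441,-12.541) [heading=289, draw]
  -- iteration 3/6 --
  RT 283: heading 289 -> 6
  FD 8.5: (-4.441,-12.541) -> (4.012,-11.653) [heading=6, draw]
  -- iteration 4/6 --
  RT 283: heading 6 -> 83
  FD 8.5: (4.012,-11.653) -> (5.048,-3.216) [heading=83, draw]
  -- iteration 5/6 --
  RT 283: heading 83 -> 160
  FD 8.5: (5.048,-3.216) -> (-2.939,-0.309) [heading=160, draw]
  -- iteration 6/6 --
  RT 283: heading 160 -> 237
  FD 8.5: (-2.939,-0.309) -> (-7.569,-7.438) [heading=237, draw]
]
FD 7.2: (-7.569,-7.438) -> (-11.49,-13.476) [heading=237, draw]
Final: pos=(-11.49,-13.476), heading=237, 7 segment(s) drawn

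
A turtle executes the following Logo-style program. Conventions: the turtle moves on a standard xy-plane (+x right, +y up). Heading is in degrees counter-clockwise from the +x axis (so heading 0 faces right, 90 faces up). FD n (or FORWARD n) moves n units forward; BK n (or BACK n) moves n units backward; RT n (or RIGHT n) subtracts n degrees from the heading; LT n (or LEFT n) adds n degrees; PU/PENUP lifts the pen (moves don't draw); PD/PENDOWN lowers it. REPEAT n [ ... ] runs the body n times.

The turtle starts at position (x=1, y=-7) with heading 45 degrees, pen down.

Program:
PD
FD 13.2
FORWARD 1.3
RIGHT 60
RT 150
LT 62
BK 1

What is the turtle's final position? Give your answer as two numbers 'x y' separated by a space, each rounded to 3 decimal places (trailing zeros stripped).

Answer: 11.478 4.227

Derivation:
Executing turtle program step by step:
Start: pos=(1,-7), heading=45, pen down
PD: pen down
FD 13.2: (1,-7) -> (10.334,2.334) [heading=45, draw]
FD 1.3: (10.334,2.334) -> (11.253,3.253) [heading=45, draw]
RT 60: heading 45 -> 345
RT 150: heading 345 -> 195
LT 62: heading 195 -> 257
BK 1: (11.253,3.253) -> (11.478,4.227) [heading=257, draw]
Final: pos=(11.478,4.227), heading=257, 3 segment(s) drawn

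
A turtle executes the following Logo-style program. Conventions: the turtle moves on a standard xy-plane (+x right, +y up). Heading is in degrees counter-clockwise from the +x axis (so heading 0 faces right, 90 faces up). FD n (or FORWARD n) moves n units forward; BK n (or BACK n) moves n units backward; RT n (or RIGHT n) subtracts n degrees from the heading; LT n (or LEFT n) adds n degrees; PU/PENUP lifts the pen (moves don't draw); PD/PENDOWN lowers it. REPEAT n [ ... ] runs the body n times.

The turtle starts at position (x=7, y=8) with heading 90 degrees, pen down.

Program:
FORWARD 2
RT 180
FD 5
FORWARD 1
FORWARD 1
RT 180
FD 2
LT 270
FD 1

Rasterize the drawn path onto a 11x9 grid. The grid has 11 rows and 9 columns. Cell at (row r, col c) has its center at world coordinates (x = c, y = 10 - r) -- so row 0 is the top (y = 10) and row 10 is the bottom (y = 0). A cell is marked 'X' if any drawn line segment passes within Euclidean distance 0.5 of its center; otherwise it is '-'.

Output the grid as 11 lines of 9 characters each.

Answer: -------X-
-------X-
-------X-
-------X-
-------X-
-------XX
-------X-
-------X-
---------
---------
---------

Derivation:
Segment 0: (7,8) -> (7,10)
Segment 1: (7,10) -> (7,5)
Segment 2: (7,5) -> (7,4)
Segment 3: (7,4) -> (7,3)
Segment 4: (7,3) -> (7,5)
Segment 5: (7,5) -> (8,5)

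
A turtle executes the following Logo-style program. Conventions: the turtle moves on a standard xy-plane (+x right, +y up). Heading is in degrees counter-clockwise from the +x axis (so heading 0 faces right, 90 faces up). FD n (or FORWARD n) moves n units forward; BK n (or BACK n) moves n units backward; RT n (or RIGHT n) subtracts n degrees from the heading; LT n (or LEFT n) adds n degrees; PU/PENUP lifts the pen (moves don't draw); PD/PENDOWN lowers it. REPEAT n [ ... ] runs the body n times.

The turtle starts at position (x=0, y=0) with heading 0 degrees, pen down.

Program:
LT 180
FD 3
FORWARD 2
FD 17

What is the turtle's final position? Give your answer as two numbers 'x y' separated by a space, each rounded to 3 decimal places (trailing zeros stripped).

Executing turtle program step by step:
Start: pos=(0,0), heading=0, pen down
LT 180: heading 0 -> 180
FD 3: (0,0) -> (-3,0) [heading=180, draw]
FD 2: (-3,0) -> (-5,0) [heading=180, draw]
FD 17: (-5,0) -> (-22,0) [heading=180, draw]
Final: pos=(-22,0), heading=180, 3 segment(s) drawn

Answer: -22 0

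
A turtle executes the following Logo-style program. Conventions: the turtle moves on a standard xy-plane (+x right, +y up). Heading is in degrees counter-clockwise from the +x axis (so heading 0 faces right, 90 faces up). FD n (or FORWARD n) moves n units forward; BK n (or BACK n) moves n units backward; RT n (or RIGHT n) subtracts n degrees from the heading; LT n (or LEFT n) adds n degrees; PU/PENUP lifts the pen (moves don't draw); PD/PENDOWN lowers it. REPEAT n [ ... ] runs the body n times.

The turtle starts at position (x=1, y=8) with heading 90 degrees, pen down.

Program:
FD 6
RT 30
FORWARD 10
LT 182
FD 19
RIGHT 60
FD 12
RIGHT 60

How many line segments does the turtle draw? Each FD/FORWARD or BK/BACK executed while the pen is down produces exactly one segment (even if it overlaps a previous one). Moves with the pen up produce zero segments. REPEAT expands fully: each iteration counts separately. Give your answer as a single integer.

Answer: 4

Derivation:
Executing turtle program step by step:
Start: pos=(1,8), heading=90, pen down
FD 6: (1,8) -> (1,14) [heading=90, draw]
RT 30: heading 90 -> 60
FD 10: (1,14) -> (6,22.66) [heading=60, draw]
LT 182: heading 60 -> 242
FD 19: (6,22.66) -> (-2.92,5.884) [heading=242, draw]
RT 60: heading 242 -> 182
FD 12: (-2.92,5.884) -> (-14.913,5.465) [heading=182, draw]
RT 60: heading 182 -> 122
Final: pos=(-14.913,5.465), heading=122, 4 segment(s) drawn
Segments drawn: 4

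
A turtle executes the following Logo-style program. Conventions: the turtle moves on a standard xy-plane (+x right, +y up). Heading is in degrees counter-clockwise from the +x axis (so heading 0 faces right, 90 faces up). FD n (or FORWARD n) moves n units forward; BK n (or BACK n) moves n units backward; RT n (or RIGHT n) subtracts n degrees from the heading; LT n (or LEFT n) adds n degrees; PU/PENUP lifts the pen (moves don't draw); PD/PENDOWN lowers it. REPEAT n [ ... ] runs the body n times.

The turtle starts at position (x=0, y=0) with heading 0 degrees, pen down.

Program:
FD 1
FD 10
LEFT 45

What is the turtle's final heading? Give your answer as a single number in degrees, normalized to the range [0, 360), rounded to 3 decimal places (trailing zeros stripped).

Executing turtle program step by step:
Start: pos=(0,0), heading=0, pen down
FD 1: (0,0) -> (1,0) [heading=0, draw]
FD 10: (1,0) -> (11,0) [heading=0, draw]
LT 45: heading 0 -> 45
Final: pos=(11,0), heading=45, 2 segment(s) drawn

Answer: 45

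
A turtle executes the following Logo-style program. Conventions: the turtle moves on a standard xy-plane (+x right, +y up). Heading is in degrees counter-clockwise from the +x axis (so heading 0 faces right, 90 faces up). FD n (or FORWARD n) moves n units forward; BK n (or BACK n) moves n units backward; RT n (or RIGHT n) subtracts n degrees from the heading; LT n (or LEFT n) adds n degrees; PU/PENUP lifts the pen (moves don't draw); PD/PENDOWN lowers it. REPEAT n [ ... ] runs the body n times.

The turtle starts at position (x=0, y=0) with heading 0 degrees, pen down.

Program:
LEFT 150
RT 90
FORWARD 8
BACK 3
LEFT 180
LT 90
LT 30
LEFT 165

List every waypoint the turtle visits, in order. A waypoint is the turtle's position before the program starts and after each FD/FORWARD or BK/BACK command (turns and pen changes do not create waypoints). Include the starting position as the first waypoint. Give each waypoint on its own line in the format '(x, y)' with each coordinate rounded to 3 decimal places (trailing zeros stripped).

Answer: (0, 0)
(4, 6.928)
(2.5, 4.33)

Derivation:
Executing turtle program step by step:
Start: pos=(0,0), heading=0, pen down
LT 150: heading 0 -> 150
RT 90: heading 150 -> 60
FD 8: (0,0) -> (4,6.928) [heading=60, draw]
BK 3: (4,6.928) -> (2.5,4.33) [heading=60, draw]
LT 180: heading 60 -> 240
LT 90: heading 240 -> 330
LT 30: heading 330 -> 0
LT 165: heading 0 -> 165
Final: pos=(2.5,4.33), heading=165, 2 segment(s) drawn
Waypoints (3 total):
(0, 0)
(4, 6.928)
(2.5, 4.33)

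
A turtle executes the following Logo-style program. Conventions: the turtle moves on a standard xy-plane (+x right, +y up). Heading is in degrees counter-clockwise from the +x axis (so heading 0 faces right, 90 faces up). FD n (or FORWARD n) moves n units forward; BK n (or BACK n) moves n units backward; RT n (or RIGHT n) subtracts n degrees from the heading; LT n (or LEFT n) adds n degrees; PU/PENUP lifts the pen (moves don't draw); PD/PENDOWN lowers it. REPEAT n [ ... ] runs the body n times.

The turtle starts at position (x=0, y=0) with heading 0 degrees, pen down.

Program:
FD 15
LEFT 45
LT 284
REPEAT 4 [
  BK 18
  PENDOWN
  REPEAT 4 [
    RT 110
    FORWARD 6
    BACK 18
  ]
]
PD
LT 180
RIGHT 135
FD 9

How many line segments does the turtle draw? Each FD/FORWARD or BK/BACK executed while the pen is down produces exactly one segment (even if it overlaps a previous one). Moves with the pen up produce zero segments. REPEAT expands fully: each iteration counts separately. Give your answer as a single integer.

Executing turtle program step by step:
Start: pos=(0,0), heading=0, pen down
FD 15: (0,0) -> (15,0) [heading=0, draw]
LT 45: heading 0 -> 45
LT 284: heading 45 -> 329
REPEAT 4 [
  -- iteration 1/4 --
  BK 18: (15,0) -> (-0.429,9.271) [heading=329, draw]
  PD: pen down
  REPEAT 4 [
    -- iteration 1/4 --
    RT 110: heading 329 -> 219
    FD 6: (-0.429,9.271) -> (-5.092,5.495) [heading=219, draw]
    BK 18: (-5.092,5.495) -> (8.897,16.823) [heading=219, draw]
    -- iteration 2/4 --
    RT 110: heading 219 -> 109
    FD 6: (8.897,16.823) -> (6.943,22.496) [heading=109, draw]
    BK 18: (6.943,22.496) -> (12.804,5.476) [heading=109, draw]
    -- iteration 3/4 --
    RT 110: heading 109 -> 359
    FD 6: (12.804,5.476) -> (18.803,5.372) [heading=359, draw]
    BK 18: (18.803,5.372) -> (0.805,5.686) [heading=359, draw]
    -- iteration 4/4 --
    RT 110: heading 359 -> 249
    FD 6: (0.805,5.686) -> (-1.345,0.084) [heading=249, draw]
    BK 18: (-1.345,0.084) -> (5.106,16.889) [heading=249, draw]
  ]
  -- iteration 2/4 --
  BK 18: (5.106,16.889) -> (11.556,33.693) [heading=249, draw]
  PD: pen down
  REPEAT 4 [
    -- iteration 1/4 --
    RT 110: heading 249 -> 139
    FD 6: (11.556,33.693) -> (7.028,37.63) [heading=139, draw]
    BK 18: (7.028,37.63) -> (20.613,25.82) [heading=139, draw]
    -- iteration 2/4 --
    RT 110: heading 139 -> 29
    FD 6: (20.613,25.82) -> (25.861,28.729) [heading=29, draw]
    BK 18: (25.861,28.729) -> (10.118,20.003) [heading=29, draw]
    -- iteration 3/4 --
    RT 110: heading 29 -> 279
    FD 6: (10.118,20.003) -> (11.056,14.077) [heading=279, draw]
    BK 18: (11.056,14.077) -> (8.24,31.855) [heading=279, draw]
    -- iteration 4/4 --
    RT 110: heading 279 -> 169
    FD 6: (8.24,31.855) -> (2.351,33) [heading=169, draw]
    BK 18: (2.351,33) -> (20.02,29.565) [heading=169, draw]
  ]
  -- iteration 3/4 --
  BK 18: (20.02,29.565) -> (37.689,26.131) [heading=169, draw]
  PD: pen down
  REPEAT 4 [
    -- iteration 1/4 --
    RT 110: heading 169 -> 59
    FD 6: (37.689,26.131) -> (40.779,31.274) [heading=59, draw]
    BK 18: (40.779,31.274) -> (31.509,15.845) [heading=59, draw]
    -- iteration 2/4 --
    RT 110: heading 59 -> 309
    FD 6: (31.509,15.845) -> (35.285,11.182) [heading=309, draw]
    BK 18: (35.285,11.182) -> (23.957,25.17) [heading=309, draw]
    -- iteration 3/4 --
    RT 110: heading 309 -> 199
    FD 6: (23.957,25.17) -> (18.284,23.217) [heading=199, draw]
    BK 18: (18.284,23.217) -> (35.303,29.077) [heading=199, draw]
    -- iteration 4/4 --
    RT 110: heading 199 -> 89
    FD 6: (35.303,29.077) -> (35.408,35.076) [heading=89, draw]
    BK 18: (35.408,35.076) -> (35.094,17.079) [heading=89, draw]
  ]
  -- iteration 4/4 --
  BK 18: (35.094,17.079) -> (34.779,-0.918) [heading=89, draw]
  PD: pen down
  REPEAT 4 [
    -- iteration 1/4 --
    RT 110: heading 89 -> 339
    FD 6: (34.779,-0.918) -> (40.381,-3.068) [heading=339, draw]
    BK 18: (40.381,-3.068) -> (23.576,3.382) [heading=339, draw]
    -- iteration 2/4 --
    RT 110: heading 339 -> 229
    FD 6: (23.576,3.382) -> (19.64,-1.146) [heading=229, draw]
    BK 18: (19.64,-1.146) -> (31.449,12.439) [heading=229, draw]
    -- iteration 3/4 --
    RT 110: heading 229 -> 119
    FD 6: (31.449,12.439) -> (28.54,17.686) [heading=119, draw]
    BK 18: (28.54,17.686) -> (37.267,1.943) [heading=119, draw]
    -- iteration 4/4 --
    RT 110: heading 119 -> 9
    FD 6: (37.267,1.943) -> (43.193,2.882) [heading=9, draw]
    BK 18: (43.193,2.882) -> (25.415,0.066) [heading=9, draw]
  ]
]
PD: pen down
LT 180: heading 9 -> 189
RT 135: heading 189 -> 54
FD 9: (25.415,0.066) -> (30.705,7.347) [heading=54, draw]
Final: pos=(30.705,7.347), heading=54, 38 segment(s) drawn
Segments drawn: 38

Answer: 38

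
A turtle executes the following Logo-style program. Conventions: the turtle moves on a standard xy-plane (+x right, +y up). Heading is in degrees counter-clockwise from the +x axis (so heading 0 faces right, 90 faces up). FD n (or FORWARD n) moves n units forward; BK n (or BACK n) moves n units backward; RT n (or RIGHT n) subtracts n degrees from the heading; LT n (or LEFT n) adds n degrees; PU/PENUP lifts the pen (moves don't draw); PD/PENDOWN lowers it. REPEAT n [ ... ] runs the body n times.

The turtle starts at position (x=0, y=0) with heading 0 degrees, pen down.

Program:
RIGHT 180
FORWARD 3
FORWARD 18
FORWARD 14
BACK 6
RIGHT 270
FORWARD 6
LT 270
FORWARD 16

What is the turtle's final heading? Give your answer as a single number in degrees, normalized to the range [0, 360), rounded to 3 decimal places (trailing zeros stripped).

Executing turtle program step by step:
Start: pos=(0,0), heading=0, pen down
RT 180: heading 0 -> 180
FD 3: (0,0) -> (-3,0) [heading=180, draw]
FD 18: (-3,0) -> (-21,0) [heading=180, draw]
FD 14: (-21,0) -> (-35,0) [heading=180, draw]
BK 6: (-35,0) -> (-29,0) [heading=180, draw]
RT 270: heading 180 -> 270
FD 6: (-29,0) -> (-29,-6) [heading=270, draw]
LT 270: heading 270 -> 180
FD 16: (-29,-6) -> (-45,-6) [heading=180, draw]
Final: pos=(-45,-6), heading=180, 6 segment(s) drawn

Answer: 180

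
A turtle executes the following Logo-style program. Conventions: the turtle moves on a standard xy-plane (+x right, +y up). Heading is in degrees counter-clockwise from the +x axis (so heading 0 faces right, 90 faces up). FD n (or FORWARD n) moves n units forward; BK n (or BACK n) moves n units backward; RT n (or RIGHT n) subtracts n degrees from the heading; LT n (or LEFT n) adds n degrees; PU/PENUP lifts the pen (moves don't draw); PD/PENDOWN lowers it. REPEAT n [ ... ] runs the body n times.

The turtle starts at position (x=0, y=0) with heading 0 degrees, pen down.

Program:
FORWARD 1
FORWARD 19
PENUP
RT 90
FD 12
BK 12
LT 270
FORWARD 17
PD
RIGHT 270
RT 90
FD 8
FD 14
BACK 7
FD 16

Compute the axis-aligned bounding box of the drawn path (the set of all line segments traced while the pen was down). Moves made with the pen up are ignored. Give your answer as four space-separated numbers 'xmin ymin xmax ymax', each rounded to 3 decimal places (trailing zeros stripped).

Answer: -28 0 20 0

Derivation:
Executing turtle program step by step:
Start: pos=(0,0), heading=0, pen down
FD 1: (0,0) -> (1,0) [heading=0, draw]
FD 19: (1,0) -> (20,0) [heading=0, draw]
PU: pen up
RT 90: heading 0 -> 270
FD 12: (20,0) -> (20,-12) [heading=270, move]
BK 12: (20,-12) -> (20,0) [heading=270, move]
LT 270: heading 270 -> 180
FD 17: (20,0) -> (3,0) [heading=180, move]
PD: pen down
RT 270: heading 180 -> 270
RT 90: heading 270 -> 180
FD 8: (3,0) -> (-5,0) [heading=180, draw]
FD 14: (-5,0) -> (-19,0) [heading=180, draw]
BK 7: (-19,0) -> (-12,0) [heading=180, draw]
FD 16: (-12,0) -> (-28,0) [heading=180, draw]
Final: pos=(-28,0), heading=180, 6 segment(s) drawn

Segment endpoints: x in {-28, -19, -12, -5, 0, 1, 3, 20}, y in {0, 0, 0, 0, 0, 0}
xmin=-28, ymin=0, xmax=20, ymax=0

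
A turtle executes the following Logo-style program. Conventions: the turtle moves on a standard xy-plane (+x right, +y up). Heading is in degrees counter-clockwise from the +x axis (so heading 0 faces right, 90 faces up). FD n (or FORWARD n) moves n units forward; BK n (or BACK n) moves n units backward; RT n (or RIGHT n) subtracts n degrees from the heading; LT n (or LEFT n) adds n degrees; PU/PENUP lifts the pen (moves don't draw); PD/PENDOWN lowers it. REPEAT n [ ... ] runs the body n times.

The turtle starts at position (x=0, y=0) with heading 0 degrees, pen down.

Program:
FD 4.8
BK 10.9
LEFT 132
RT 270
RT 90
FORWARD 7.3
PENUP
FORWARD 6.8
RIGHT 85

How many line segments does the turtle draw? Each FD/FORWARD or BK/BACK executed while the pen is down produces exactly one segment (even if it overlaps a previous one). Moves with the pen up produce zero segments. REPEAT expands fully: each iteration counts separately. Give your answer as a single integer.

Executing turtle program step by step:
Start: pos=(0,0), heading=0, pen down
FD 4.8: (0,0) -> (4.8,0) [heading=0, draw]
BK 10.9: (4.8,0) -> (-6.1,0) [heading=0, draw]
LT 132: heading 0 -> 132
RT 270: heading 132 -> 222
RT 90: heading 222 -> 132
FD 7.3: (-6.1,0) -> (-10.985,5.425) [heading=132, draw]
PU: pen up
FD 6.8: (-10.985,5.425) -> (-15.535,10.478) [heading=132, move]
RT 85: heading 132 -> 47
Final: pos=(-15.535,10.478), heading=47, 3 segment(s) drawn
Segments drawn: 3

Answer: 3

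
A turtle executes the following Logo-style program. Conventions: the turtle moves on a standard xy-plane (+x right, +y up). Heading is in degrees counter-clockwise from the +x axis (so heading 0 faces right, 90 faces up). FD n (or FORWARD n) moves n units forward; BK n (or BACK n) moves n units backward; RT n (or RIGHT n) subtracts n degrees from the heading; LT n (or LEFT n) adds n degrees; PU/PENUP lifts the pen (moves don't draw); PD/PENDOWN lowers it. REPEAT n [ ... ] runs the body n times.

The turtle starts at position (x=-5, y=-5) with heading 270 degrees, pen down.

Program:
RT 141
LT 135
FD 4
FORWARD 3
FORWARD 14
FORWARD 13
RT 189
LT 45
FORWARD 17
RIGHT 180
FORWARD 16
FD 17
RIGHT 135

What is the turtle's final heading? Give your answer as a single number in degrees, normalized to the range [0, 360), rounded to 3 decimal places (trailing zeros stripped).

Answer: 165

Derivation:
Executing turtle program step by step:
Start: pos=(-5,-5), heading=270, pen down
RT 141: heading 270 -> 129
LT 135: heading 129 -> 264
FD 4: (-5,-5) -> (-5.418,-8.978) [heading=264, draw]
FD 3: (-5.418,-8.978) -> (-5.732,-11.962) [heading=264, draw]
FD 14: (-5.732,-11.962) -> (-7.195,-25.885) [heading=264, draw]
FD 13: (-7.195,-25.885) -> (-8.554,-38.814) [heading=264, draw]
RT 189: heading 264 -> 75
LT 45: heading 75 -> 120
FD 17: (-8.554,-38.814) -> (-17.054,-24.091) [heading=120, draw]
RT 180: heading 120 -> 300
FD 16: (-17.054,-24.091) -> (-9.054,-37.948) [heading=300, draw]
FD 17: (-9.054,-37.948) -> (-0.554,-52.67) [heading=300, draw]
RT 135: heading 300 -> 165
Final: pos=(-0.554,-52.67), heading=165, 7 segment(s) drawn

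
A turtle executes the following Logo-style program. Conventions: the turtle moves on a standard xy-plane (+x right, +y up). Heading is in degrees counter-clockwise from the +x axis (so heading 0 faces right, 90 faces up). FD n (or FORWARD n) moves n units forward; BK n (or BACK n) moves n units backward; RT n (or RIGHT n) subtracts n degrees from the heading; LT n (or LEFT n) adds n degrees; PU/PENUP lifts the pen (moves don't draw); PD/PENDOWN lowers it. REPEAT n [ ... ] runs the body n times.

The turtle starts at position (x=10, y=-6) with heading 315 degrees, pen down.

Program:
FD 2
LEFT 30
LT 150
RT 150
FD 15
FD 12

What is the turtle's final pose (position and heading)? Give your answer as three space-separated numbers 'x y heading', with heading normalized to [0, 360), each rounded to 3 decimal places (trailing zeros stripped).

Executing turtle program step by step:
Start: pos=(10,-6), heading=315, pen down
FD 2: (10,-6) -> (11.414,-7.414) [heading=315, draw]
LT 30: heading 315 -> 345
LT 150: heading 345 -> 135
RT 150: heading 135 -> 345
FD 15: (11.414,-7.414) -> (25.903,-11.296) [heading=345, draw]
FD 12: (25.903,-11.296) -> (37.494,-14.402) [heading=345, draw]
Final: pos=(37.494,-14.402), heading=345, 3 segment(s) drawn

Answer: 37.494 -14.402 345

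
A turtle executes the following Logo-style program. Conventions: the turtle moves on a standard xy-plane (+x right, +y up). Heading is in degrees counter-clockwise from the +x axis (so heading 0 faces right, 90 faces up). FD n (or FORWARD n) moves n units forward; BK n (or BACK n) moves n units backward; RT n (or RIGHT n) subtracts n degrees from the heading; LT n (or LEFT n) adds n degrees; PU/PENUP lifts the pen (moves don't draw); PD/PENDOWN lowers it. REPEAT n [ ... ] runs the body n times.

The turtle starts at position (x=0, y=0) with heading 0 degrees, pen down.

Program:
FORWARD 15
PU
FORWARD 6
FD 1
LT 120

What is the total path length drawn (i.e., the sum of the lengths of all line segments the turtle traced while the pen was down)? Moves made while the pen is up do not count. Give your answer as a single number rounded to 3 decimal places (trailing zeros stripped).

Answer: 15

Derivation:
Executing turtle program step by step:
Start: pos=(0,0), heading=0, pen down
FD 15: (0,0) -> (15,0) [heading=0, draw]
PU: pen up
FD 6: (15,0) -> (21,0) [heading=0, move]
FD 1: (21,0) -> (22,0) [heading=0, move]
LT 120: heading 0 -> 120
Final: pos=(22,0), heading=120, 1 segment(s) drawn

Segment lengths:
  seg 1: (0,0) -> (15,0), length = 15
Total = 15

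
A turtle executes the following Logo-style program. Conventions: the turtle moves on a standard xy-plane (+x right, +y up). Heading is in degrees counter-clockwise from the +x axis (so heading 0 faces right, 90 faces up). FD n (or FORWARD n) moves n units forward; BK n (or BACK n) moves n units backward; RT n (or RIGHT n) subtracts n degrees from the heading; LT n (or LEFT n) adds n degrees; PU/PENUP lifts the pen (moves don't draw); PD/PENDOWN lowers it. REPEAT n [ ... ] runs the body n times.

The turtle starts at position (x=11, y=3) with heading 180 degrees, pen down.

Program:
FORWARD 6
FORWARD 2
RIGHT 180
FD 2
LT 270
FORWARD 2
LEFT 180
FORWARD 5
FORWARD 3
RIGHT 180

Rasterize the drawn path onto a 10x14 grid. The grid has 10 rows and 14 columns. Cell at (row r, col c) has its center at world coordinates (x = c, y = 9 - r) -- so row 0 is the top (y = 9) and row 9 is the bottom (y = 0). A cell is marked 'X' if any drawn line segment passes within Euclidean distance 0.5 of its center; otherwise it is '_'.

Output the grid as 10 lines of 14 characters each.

Segment 0: (11,3) -> (5,3)
Segment 1: (5,3) -> (3,3)
Segment 2: (3,3) -> (5,3)
Segment 3: (5,3) -> (5,1)
Segment 4: (5,1) -> (5,6)
Segment 5: (5,6) -> (5,9)

Answer: _____X________
_____X________
_____X________
_____X________
_____X________
_____X________
___XXXXXXXXX__
_____X________
_____X________
______________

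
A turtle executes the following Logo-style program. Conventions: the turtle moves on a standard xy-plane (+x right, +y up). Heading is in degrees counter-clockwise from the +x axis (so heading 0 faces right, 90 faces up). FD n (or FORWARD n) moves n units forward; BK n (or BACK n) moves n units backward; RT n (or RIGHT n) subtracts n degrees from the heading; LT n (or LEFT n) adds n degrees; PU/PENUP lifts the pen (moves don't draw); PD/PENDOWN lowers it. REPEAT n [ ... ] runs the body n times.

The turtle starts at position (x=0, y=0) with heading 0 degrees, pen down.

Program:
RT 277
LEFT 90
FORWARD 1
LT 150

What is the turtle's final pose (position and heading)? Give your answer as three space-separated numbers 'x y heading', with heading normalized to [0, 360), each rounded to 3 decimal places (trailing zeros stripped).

Answer: -0.993 0.122 323

Derivation:
Executing turtle program step by step:
Start: pos=(0,0), heading=0, pen down
RT 277: heading 0 -> 83
LT 90: heading 83 -> 173
FD 1: (0,0) -> (-0.993,0.122) [heading=173, draw]
LT 150: heading 173 -> 323
Final: pos=(-0.993,0.122), heading=323, 1 segment(s) drawn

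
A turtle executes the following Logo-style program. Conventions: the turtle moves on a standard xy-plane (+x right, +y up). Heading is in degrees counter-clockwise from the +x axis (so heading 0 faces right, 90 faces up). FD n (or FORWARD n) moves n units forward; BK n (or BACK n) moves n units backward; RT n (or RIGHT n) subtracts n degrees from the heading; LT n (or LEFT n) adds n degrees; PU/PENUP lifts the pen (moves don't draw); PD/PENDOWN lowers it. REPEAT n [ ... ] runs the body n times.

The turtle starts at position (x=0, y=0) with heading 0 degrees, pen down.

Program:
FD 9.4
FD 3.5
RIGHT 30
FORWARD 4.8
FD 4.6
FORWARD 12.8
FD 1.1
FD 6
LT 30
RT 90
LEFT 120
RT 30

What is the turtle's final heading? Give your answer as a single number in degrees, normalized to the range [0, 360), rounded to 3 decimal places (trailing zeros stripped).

Answer: 0

Derivation:
Executing turtle program step by step:
Start: pos=(0,0), heading=0, pen down
FD 9.4: (0,0) -> (9.4,0) [heading=0, draw]
FD 3.5: (9.4,0) -> (12.9,0) [heading=0, draw]
RT 30: heading 0 -> 330
FD 4.8: (12.9,0) -> (17.057,-2.4) [heading=330, draw]
FD 4.6: (17.057,-2.4) -> (21.041,-4.7) [heading=330, draw]
FD 12.8: (21.041,-4.7) -> (32.126,-11.1) [heading=330, draw]
FD 1.1: (32.126,-11.1) -> (33.078,-11.65) [heading=330, draw]
FD 6: (33.078,-11.65) -> (38.275,-14.65) [heading=330, draw]
LT 30: heading 330 -> 0
RT 90: heading 0 -> 270
LT 120: heading 270 -> 30
RT 30: heading 30 -> 0
Final: pos=(38.275,-14.65), heading=0, 7 segment(s) drawn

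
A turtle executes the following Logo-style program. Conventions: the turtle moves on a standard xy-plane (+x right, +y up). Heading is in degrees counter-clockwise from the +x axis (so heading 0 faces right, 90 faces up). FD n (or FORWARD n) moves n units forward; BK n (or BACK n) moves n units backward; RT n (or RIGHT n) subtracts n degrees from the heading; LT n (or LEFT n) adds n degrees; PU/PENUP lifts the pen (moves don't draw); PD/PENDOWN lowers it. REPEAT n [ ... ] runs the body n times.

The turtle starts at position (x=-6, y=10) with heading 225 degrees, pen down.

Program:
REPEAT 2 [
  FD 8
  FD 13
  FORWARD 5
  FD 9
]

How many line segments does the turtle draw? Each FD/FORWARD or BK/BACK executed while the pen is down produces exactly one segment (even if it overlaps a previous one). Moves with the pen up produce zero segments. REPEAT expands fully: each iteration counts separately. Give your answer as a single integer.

Answer: 8

Derivation:
Executing turtle program step by step:
Start: pos=(-6,10), heading=225, pen down
REPEAT 2 [
  -- iteration 1/2 --
  FD 8: (-6,10) -> (-11.657,4.343) [heading=225, draw]
  FD 13: (-11.657,4.343) -> (-20.849,-4.849) [heading=225, draw]
  FD 5: (-20.849,-4.849) -> (-24.385,-8.385) [heading=225, draw]
  FD 9: (-24.385,-8.385) -> (-30.749,-14.749) [heading=225, draw]
  -- iteration 2/2 --
  FD 8: (-30.749,-14.749) -> (-36.406,-20.406) [heading=225, draw]
  FD 13: (-36.406,-20.406) -> (-45.598,-29.598) [heading=225, draw]
  FD 5: (-45.598,-29.598) -> (-49.134,-33.134) [heading=225, draw]
  FD 9: (-49.134,-33.134) -> (-55.497,-39.497) [heading=225, draw]
]
Final: pos=(-55.497,-39.497), heading=225, 8 segment(s) drawn
Segments drawn: 8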